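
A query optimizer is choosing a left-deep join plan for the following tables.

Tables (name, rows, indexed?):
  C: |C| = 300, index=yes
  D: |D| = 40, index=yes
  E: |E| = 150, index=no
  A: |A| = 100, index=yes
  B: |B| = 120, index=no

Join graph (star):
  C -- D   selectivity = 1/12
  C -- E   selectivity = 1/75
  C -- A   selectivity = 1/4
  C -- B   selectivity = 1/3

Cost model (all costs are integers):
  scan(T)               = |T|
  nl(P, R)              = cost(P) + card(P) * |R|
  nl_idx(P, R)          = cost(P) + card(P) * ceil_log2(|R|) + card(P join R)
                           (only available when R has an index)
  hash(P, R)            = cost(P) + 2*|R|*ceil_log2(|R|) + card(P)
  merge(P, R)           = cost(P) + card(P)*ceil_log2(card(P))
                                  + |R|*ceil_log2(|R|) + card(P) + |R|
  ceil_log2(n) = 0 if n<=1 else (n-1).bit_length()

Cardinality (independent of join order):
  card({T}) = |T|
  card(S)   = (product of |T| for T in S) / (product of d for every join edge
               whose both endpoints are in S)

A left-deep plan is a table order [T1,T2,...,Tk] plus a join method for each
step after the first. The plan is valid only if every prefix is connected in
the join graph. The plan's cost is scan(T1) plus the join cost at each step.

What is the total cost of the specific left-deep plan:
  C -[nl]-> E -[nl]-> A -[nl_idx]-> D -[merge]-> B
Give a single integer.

step 1: scan C: cost=300, card=300
step 2: join E via nl
    card(P join E) = 300*150/(75) = 600
    cost = 300 + 300*150 = 45300
step 3: join A via nl
    card(P join A) = 600*100/(4) = 15000
    cost = 45300 + 600*100 = 105300
step 4: join D via nl_idx
    card(P join D) = 15000*40/(12) = 50000
    cost = 105300 + 15000*6 + 50000 = 245300
step 5: join B via merge
    card(P join B) = 50000*120/(3) = 2000000
    cost = 245300 + 50000*16 + 120*7 + 50000 + 120 = 1096260

1096260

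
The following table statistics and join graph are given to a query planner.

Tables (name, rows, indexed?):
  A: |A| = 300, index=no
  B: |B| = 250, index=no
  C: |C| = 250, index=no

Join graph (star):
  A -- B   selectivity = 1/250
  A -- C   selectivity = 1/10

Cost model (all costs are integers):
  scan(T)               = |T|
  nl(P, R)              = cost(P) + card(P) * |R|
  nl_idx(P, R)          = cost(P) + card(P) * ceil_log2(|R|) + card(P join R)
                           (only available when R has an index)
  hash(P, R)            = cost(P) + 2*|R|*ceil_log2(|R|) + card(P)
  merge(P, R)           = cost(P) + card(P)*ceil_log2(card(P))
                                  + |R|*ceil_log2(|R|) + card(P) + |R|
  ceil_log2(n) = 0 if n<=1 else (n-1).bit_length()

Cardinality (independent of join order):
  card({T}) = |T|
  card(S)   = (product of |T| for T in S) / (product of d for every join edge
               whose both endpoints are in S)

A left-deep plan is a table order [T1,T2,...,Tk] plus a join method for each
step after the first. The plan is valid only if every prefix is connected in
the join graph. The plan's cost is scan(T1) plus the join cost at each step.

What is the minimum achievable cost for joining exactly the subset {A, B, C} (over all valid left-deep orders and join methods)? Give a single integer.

Selinger DP over subsets of {A,B,C}:
  {A}: scan cost=300, card=300
  {B}: scan cost=250, card=250
  {C}: scan cost=250, card=250
  {AB}: card=300; try (B,hash)→4600, (A,merge)→5500, (B,merge)→5550, (A,hash)→5900, (A,nl)→75250, (B,nl)→75300; best=4600 via (B,hash)
  {AC}: card=7500; try (C,hash)→4600, (A,merge)→5500, (C,merge)→5550, (A,hash)→5900, (A,nl)→75250, (C,nl)→75300; best=4600 via (C,hash)
  {ABC}: card=7500; try (C,hash)→8900, (C,merge)→9850, (B,hash)→16100, (C,nl)→79600, (B,merge)→111850, (B,nl)→1879600; best=8900 via (C,hash)

8900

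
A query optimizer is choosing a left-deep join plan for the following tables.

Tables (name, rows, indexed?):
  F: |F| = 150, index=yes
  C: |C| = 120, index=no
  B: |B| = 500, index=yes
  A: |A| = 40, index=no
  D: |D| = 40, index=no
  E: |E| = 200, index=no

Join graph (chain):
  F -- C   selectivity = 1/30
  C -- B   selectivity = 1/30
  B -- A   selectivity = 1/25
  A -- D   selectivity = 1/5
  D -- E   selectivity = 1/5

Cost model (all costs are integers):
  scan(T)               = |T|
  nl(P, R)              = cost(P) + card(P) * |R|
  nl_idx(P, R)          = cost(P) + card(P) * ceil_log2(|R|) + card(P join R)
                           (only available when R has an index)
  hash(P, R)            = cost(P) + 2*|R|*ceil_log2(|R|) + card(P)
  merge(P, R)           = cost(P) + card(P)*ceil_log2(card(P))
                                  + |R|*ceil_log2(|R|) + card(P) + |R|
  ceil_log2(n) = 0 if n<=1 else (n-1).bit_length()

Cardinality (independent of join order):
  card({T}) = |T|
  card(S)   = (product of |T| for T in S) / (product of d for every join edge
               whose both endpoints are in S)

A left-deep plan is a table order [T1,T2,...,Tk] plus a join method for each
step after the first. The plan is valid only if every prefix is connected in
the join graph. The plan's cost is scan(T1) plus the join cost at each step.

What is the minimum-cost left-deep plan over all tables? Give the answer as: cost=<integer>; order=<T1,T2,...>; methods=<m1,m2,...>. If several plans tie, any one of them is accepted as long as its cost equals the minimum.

Selinger DP (subsets sized 1..n):
  {F}: scan cost=150, card=150
  {C}: scan cost=120, card=120
  {B}: scan cost=500, card=500
  {A}: scan cost=40, card=40
  {D}: scan cost=40, card=40
  {E}: scan cost=200, card=200
  {CF}: card=600; try (F,nl_idx)→1680, (C,hash)→1980, (F,merge)→2430, (C,merge)→2460, (F,hash)→2640, (F,nl)→18120 …(+1); best=1680 via (F,nl_idx)
  {BC}: card=2000; try (C,hash)→2680, (B,nl_idx)→3200, (B,merge)→6080, (C,merge)→6460, (B,hash)→9240, (B,nl)→60120 …(+1); best=2680 via (C,hash)
  {AB}: card=800; try (B,nl_idx)→1200, (A,hash)→1480, (B,merge)→5320, (A,merge)→5780, (B,hash)→9080, (B,nl)→20040 …(+1); best=1200 via (B,nl_idx)
  {AD}: card=320; try (D,hash)→560, (A,hash)→560, (D,merge)→600, (A,merge)→600, (D,nl)→1640, (A,nl)→1640; best=560 via (D,hash)
  {DE}: card=1600; try (D,hash)→880, (E,merge)→2120, (D,merge)→2280, (E,hash)→3280, (E,nl)→8040, (D,nl)→8200; best=880 via (D,hash)
  {BCF}: card=10000; try (F,hash)→7080, (B,hash)→11280, (B,merge)→13280, (B,nl_idx)→17080, (F,merge)→28030, (F,nl_idx)→28680 …(+2); best=7080 via (F,hash)
  {ABC}: card=3200; try (C,hash)→3680, (A,hash)→5160, (C,merge)→10960, (A,merge)→26960, (A,nl)→82680, (C,nl)→97200; best=3680 via (C,hash)
  {ABD}: card=6400; try (D,hash)→2480, (B,merge)→8760, (B,nl_idx)→9840, (B,hash)→9880, (D,merge)→10280, (D,nl)→33200 …(+1); best=2480 via (D,hash)
  {ADE}: card=12800; try (A,hash)→2960, (E,hash)→4080, (E,merge)→5560, (A,merge)→20360, (E,nl)→64560, (A,nl)→64880; best=2960 via (A,hash)
  {ABCF}: card=16000; try (F,hash)→9280, (A,hash)→17560, (F,nl_idx)→45280, (F,merge)→46630, (A,merge)→157360, (A,nl)→407080 …(+1); best=9280 via (F,hash)
  {ABCD}: card=25600; try (D,hash)→7360, (C,hash)→10560, (D,merge)→45560, (C,merge)→93040, (D,nl)→131680, (C,nl)→770480; best=7360 via (D,hash)
  {ABDE}: card=256000; try (E,hash)→12080, (B,hash)→24760, (E,merge)→93880, (B,merge)→199960, (B,nl_idx)→374160, (E,nl)→1282480 …(+1); best=12080 via (E,hash)
  {ABCDF}: card=128000; try (D,hash)→25760, (F,hash)→35360, (D,merge)→249560, (F,nl_idx)→340160, (F,merge)→418310, (D,nl)→649280 …(+1); best=25760 via (D,hash)
  {ABCDE}: card=1024000; try (E,hash)→36160, (C,hash)→269760, (E,merge)→418760, (C,merge)→4877040, (E,nl)→5127360, (C,nl)→30732080; best=36160 via (E,hash)
  {ABCDEF}: card=5120000; try (E,hash)→156960, (F,hash)→1062560, (E,merge)→2331560, (F,nl_idx)→13348160, (F,merge)→21541510, (E,nl)→25625760 …(+1); best=156960 via (E,hash)

cost=156960; order=A,B,C,F,D,E; methods=nl_idx,hash,hash,hash,hash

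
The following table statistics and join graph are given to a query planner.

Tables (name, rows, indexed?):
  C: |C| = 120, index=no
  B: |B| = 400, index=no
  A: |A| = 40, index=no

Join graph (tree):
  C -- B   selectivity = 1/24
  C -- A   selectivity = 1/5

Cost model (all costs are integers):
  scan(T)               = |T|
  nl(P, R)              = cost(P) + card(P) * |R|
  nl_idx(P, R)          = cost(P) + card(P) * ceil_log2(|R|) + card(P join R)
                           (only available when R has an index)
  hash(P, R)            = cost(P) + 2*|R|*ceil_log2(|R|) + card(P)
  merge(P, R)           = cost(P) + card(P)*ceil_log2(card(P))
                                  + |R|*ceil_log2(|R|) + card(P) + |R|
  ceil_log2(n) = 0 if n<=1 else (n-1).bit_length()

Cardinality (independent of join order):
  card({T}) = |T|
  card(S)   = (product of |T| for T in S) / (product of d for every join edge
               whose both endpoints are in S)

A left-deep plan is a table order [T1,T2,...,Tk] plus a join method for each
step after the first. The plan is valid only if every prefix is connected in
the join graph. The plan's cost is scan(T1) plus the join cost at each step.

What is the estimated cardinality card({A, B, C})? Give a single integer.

16000

Tables in S: A(40), B(400), C(120)
Edges inside S: C-B(d=24), C-A(d=5)
numerator = 40 * 400 * 120 = 1920000
denominator = 24 * 5 = 120
card(S) = 1920000 / 120 = 16000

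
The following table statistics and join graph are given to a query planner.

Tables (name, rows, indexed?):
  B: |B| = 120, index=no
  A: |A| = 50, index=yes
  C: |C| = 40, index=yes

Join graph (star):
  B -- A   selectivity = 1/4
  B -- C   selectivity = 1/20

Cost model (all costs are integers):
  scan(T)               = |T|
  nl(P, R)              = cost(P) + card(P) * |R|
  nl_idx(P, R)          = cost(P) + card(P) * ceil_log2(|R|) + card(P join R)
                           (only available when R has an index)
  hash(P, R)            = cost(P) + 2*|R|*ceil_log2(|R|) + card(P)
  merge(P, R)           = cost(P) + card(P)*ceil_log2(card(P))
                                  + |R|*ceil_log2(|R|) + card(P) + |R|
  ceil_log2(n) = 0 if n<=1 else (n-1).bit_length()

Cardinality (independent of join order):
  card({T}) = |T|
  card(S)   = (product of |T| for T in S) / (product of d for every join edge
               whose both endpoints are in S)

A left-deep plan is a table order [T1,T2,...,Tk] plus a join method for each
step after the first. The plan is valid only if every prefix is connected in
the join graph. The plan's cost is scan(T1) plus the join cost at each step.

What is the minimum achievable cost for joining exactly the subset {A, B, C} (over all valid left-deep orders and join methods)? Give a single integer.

Selinger DP over subsets of {A,B,C}:
  {B}: scan cost=120, card=120
  {A}: scan cost=50, card=50
  {C}: scan cost=40, card=40
  {AB}: card=1500; try (A,hash)→840, (B,merge)→1360, (A,merge)→1430, (B,hash)→1780, (A,nl_idx)→2340, (B,nl)→6050 …(+1); best=840 via (A,hash)
  {BC}: card=240; try (C,hash)→720, (C,nl_idx)→1080, (B,merge)→1280, (C,merge)→1360, (B,hash)→1760, (B,nl)→4840 …(+1); best=720 via (C,hash)
  {ABC}: card=3000; try (A,hash)→1560, (C,hash)→2820, (A,merge)→3230, (A,nl_idx)→5160, (A,nl)→12720, (C,nl_idx)→12840 …(+2); best=1560 via (A,hash)

1560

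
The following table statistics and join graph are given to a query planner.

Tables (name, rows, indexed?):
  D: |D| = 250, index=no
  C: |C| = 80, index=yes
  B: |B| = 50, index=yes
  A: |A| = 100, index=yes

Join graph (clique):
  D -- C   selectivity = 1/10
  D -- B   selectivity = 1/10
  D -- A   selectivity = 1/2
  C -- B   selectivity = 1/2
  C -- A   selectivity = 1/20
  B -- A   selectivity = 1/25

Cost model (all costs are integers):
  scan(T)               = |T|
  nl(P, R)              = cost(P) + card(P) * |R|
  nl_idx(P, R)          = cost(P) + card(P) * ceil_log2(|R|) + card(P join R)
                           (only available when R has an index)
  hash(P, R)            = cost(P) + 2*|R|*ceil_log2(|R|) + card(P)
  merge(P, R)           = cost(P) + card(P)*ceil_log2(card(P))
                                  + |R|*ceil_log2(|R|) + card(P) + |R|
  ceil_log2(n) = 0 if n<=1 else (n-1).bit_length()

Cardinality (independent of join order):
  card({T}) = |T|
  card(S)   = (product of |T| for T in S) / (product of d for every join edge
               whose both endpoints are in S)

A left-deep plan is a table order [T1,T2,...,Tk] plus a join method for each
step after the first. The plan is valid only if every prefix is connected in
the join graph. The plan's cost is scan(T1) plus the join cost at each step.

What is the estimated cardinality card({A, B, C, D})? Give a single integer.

Tables in S: A(100), B(50), C(80), D(250)
Edges inside S: D-C(d=10), D-B(d=10), D-A(d=2), C-B(d=2), C-A(d=20), B-A(d=25)
numerator = 100 * 50 * 80 * 250 = 100000000
denominator = 10 * 10 * 2 * 2 * 20 * 25 = 200000
card(S) = 100000000 / 200000 = 500

500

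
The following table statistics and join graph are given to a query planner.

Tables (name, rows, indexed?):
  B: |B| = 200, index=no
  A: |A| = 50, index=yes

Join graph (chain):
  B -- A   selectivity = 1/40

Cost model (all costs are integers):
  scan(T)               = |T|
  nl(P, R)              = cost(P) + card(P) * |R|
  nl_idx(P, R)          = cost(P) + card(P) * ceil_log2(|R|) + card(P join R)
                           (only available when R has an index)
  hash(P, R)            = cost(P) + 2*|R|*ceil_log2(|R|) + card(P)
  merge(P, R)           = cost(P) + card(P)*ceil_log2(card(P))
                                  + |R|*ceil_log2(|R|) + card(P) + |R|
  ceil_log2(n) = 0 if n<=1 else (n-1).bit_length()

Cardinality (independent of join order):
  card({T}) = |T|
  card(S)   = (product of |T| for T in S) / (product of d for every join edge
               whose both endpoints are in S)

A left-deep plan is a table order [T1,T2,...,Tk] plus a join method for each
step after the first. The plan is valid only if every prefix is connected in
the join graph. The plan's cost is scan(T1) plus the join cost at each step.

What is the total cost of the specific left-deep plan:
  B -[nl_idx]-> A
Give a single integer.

step 1: scan B: cost=200, card=200
step 2: join A via nl_idx
    card(P join A) = 200*50/(40) = 250
    cost = 200 + 200*6 + 250 = 1650

1650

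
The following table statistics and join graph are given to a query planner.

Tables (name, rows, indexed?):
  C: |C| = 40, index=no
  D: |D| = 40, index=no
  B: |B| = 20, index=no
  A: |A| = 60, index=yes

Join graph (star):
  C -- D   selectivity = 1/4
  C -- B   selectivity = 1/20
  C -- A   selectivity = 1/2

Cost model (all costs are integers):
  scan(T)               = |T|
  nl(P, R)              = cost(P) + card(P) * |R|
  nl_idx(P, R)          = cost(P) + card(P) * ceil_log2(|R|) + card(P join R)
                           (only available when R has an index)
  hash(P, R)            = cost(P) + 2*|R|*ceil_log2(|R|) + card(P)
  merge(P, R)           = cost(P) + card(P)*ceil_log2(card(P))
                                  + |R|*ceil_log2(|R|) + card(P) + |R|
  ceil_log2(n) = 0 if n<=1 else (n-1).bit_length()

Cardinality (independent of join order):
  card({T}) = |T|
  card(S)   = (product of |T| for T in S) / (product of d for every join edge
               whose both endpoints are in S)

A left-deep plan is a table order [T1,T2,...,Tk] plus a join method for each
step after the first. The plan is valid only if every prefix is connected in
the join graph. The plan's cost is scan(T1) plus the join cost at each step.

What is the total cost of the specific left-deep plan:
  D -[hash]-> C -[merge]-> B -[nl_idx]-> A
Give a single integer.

19080

step 1: scan D: cost=40, card=40
step 2: join C via hash
    card(P join C) = 40*40/(4) = 400
    cost = 40 + 2*40*6 + 40 = 560
step 3: join B via merge
    card(P join B) = 400*20/(20) = 400
    cost = 560 + 400*9 + 20*5 + 400 + 20 = 4680
step 4: join A via nl_idx
    card(P join A) = 400*60/(2) = 12000
    cost = 4680 + 400*6 + 12000 = 19080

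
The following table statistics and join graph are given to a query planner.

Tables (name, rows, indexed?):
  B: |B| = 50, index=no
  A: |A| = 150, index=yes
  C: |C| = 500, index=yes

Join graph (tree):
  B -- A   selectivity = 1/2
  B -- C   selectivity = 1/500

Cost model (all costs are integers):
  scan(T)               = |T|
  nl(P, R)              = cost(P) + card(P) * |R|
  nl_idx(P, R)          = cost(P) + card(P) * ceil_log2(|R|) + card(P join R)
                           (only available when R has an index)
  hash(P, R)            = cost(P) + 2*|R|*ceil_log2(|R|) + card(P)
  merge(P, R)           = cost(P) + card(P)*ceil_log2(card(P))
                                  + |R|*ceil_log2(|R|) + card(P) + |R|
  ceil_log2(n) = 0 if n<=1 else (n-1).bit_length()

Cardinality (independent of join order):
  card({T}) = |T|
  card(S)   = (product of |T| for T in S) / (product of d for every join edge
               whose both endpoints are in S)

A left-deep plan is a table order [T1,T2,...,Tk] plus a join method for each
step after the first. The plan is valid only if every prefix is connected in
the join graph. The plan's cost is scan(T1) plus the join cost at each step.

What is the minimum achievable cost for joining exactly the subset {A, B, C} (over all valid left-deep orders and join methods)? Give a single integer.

2250

Selinger DP over subsets of {A,B,C}:
  {B}: scan cost=50, card=50
  {A}: scan cost=150, card=150
  {C}: scan cost=500, card=500
  {AB}: card=3750; try (B,hash)→900, (A,merge)→1750, (B,merge)→1850, (A,hash)→2500, (A,nl_idx)→4200, (A,nl)→7550 …(+1); best=900 via (B,hash)
  {BC}: card=50; try (C,nl_idx)→550, (B,hash)→1600, (C,merge)→5400, (B,merge)→5850, (C,hash)→9100, (C,nl)→25050 …(+1); best=550 via (C,nl_idx)
  {ABC}: card=3750; try (A,merge)→2250, (A,hash)→3000, (A,nl_idx)→4700, (A,nl)→8050, (C,hash)→13650, (C,nl_idx)→38400 …(+2); best=2250 via (A,merge)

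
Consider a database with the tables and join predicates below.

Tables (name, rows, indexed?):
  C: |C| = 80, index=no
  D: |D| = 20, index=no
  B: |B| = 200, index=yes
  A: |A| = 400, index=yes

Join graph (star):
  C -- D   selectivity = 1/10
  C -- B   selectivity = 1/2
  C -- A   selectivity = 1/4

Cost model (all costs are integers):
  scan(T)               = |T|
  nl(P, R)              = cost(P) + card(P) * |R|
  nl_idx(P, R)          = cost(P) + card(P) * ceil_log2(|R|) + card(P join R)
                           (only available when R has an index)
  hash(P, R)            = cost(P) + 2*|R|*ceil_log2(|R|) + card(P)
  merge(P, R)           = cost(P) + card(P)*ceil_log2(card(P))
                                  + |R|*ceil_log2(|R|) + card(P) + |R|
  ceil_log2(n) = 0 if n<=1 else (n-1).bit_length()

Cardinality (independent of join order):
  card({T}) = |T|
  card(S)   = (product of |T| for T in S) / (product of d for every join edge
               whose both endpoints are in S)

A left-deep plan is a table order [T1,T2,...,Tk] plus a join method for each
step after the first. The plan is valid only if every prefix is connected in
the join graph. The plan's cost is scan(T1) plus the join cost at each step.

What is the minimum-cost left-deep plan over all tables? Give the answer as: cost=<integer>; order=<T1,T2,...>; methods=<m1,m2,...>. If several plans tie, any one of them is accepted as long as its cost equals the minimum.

Selinger DP (subsets sized 1..n):
  {C}: scan cost=80, card=80
  {D}: scan cost=20, card=20
  {B}: scan cost=200, card=200
  {A}: scan cost=400, card=400
  {CD}: card=160; try (D,hash)→360, (C,merge)→780, (D,merge)→840, (C,hash)→1160, (C,nl)→1620, (D,nl)→1680; best=360 via (D,hash)
  {BC}: card=8000; try (C,hash)→1520, (B,merge)→2520, (C,merge)→2640, (B,hash)→3360, (B,nl_idx)→8720, (B,nl)→16080 …(+1); best=1520 via (C,hash)
  {AC}: card=8000; try (C,hash)→1920, (A,merge)→4720, (C,merge)→5040, (A,hash)→7360, (A,nl_idx)→8800, (A,nl)→32080 …(+1); best=1920 via (C,hash)
  {BCD}: card=16000; try (B,merge)→3600, (B,hash)→3720, (D,hash)→9720, (B,nl_idx)→17640, (B,nl)→32360, (D,merge)→113640 …(+1); best=3600 via (B,merge)
  {ACD}: card=16000; try (A,merge)→5800, (A,hash)→7720, (D,hash)→10120, (A,nl_idx)→17800, (A,nl)→64360, (D,merge)→114040 …(+1); best=5800 via (A,merge)
  {ABC}: card=800000; try (B,hash)→13120, (A,hash)→16720, (B,merge)→115720, (A,merge)→117520, (B,nl_idx)→865920, (A,nl_idx)→873520 …(+2); best=13120 via (B,hash)
  {ABCD}: card=1600000; try (B,hash)→25000, (A,hash)→26800, (B,merge)→247600, (A,merge)→247600, (D,hash)→813320, (B,nl_idx)→1733800 …(+5); best=25000 via (B,hash)

cost=25000; order=C,D,A,B; methods=hash,merge,hash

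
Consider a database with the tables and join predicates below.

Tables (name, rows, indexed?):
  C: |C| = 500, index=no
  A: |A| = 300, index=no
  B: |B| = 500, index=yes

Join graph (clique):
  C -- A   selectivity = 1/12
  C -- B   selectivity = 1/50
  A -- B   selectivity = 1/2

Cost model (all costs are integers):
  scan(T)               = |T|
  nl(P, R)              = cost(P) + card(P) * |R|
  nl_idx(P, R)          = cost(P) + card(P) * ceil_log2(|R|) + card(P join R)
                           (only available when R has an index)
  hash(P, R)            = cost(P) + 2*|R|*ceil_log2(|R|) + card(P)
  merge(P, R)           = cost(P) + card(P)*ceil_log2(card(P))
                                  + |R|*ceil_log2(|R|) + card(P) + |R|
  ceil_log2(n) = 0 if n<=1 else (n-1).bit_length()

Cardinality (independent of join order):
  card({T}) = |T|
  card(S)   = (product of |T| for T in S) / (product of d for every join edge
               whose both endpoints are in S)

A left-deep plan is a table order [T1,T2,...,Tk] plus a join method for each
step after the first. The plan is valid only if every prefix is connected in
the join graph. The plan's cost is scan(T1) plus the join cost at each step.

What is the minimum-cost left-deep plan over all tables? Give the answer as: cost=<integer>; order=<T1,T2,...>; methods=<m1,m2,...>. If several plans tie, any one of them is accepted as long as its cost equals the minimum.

cost=20400; order=B,C,A; methods=hash,hash

Selinger DP (subsets sized 1..n):
  {C}: scan cost=500, card=500
  {A}: scan cost=300, card=300
  {B}: scan cost=500, card=500
  {AC}: card=12500; try (A,hash)→6400, (C,merge)→8300, (A,merge)→8500, (C,hash)→9600, (C,nl)→150300, (A,nl)→150500; best=6400 via (A,hash)
  {BC}: card=5000; try (C,hash)→10000, (B,hash)→10000, (B,nl_idx)→10000, (C,merge)→10500, (B,merge)→10500, (C,nl)→250500 …(+1); best=10000 via (C,hash)
  {AB}: card=75000; try (A,hash)→6400, (B,merge)→8300, (A,merge)→8500, (B,hash)→9600, (B,nl_idx)→78000, (B,nl)→150300 …(+1); best=6400 via (A,hash)
  {ABC}: card=62500; try (A,hash)→20400, (B,hash)→27900, (A,merge)→83000, (C,hash)→90400, (B,nl_idx)→181400, (B,merge)→198900 …(+4); best=20400 via (A,hash)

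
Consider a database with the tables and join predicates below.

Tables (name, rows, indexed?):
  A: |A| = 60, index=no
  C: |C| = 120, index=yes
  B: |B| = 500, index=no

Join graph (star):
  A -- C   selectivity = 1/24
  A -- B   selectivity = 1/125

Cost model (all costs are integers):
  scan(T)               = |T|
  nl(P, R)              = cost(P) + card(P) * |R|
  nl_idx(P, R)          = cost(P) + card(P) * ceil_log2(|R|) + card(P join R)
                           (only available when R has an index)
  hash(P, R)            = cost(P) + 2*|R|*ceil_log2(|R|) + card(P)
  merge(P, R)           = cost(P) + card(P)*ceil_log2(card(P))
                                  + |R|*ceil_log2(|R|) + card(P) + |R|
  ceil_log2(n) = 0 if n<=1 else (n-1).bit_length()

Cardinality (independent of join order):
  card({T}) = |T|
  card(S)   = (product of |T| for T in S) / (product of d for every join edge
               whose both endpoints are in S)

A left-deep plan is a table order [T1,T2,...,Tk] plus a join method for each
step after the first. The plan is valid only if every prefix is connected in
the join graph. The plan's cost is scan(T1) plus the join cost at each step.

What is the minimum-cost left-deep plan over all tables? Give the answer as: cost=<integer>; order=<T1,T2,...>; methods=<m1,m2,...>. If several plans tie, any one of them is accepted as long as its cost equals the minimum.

cost=3640; order=B,A,C; methods=hash,hash

Selinger DP (subsets sized 1..n):
  {A}: scan cost=60, card=60
  {C}: scan cost=120, card=120
  {B}: scan cost=500, card=500
  {AC}: card=300; try (C,nl_idx)→780, (A,hash)→960, (C,merge)→1440, (A,merge)→1500, (C,hash)→1800, (C,nl)→7260 …(+1); best=780 via (C,nl_idx)
  {AB}: card=240; try (A,hash)→1720, (B,merge)→5480, (A,merge)→5920, (B,hash)→9120, (B,nl)→30060, (A,nl)→30500; best=1720 via (A,hash)
  {ABC}: card=1200; try (C,hash)→3640, (C,nl_idx)→4600, (C,merge)→4840, (B,merge)→8780, (B,hash)→10080, (C,nl)→30520 …(+1); best=3640 via (C,hash)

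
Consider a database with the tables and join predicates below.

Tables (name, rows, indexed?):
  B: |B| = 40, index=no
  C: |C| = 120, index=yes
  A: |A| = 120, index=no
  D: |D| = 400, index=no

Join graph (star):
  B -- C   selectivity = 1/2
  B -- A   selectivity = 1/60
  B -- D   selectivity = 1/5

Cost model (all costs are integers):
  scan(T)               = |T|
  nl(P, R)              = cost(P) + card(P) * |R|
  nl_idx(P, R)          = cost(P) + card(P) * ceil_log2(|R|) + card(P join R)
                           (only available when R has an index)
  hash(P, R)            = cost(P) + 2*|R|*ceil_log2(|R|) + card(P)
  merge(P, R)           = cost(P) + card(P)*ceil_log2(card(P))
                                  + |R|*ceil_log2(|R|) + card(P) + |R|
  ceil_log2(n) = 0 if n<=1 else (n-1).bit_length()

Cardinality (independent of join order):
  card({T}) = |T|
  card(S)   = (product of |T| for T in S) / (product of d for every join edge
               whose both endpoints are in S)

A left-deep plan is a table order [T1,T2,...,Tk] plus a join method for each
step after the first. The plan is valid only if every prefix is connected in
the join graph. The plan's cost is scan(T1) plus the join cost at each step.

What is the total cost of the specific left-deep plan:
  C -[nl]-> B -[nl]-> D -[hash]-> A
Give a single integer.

step 1: scan C: cost=120, card=120
step 2: join B via nl
    card(P join B) = 120*40/(2) = 2400
    cost = 120 + 120*40 = 4920
step 3: join D via nl
    card(P join D) = 2400*400/(5) = 192000
    cost = 4920 + 2400*400 = 964920
step 4: join A via hash
    card(P join A) = 192000*120/(60) = 384000
    cost = 964920 + 2*120*7 + 192000 = 1158600

1158600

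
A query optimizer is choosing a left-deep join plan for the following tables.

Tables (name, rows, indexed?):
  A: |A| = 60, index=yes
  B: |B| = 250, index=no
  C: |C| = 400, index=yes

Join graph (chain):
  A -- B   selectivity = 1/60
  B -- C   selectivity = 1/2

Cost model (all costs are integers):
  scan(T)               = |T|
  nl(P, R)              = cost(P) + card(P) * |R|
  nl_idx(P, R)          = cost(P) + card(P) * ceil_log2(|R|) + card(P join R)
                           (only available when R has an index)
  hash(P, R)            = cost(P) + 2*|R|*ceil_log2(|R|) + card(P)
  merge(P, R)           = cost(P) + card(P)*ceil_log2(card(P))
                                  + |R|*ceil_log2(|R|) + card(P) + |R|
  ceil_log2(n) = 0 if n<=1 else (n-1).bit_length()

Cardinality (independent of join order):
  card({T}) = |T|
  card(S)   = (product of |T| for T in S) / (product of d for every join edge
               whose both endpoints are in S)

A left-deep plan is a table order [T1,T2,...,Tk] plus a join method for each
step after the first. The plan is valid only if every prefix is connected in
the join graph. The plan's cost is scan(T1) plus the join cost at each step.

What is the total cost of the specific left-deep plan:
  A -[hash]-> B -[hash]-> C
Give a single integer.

11570

step 1: scan A: cost=60, card=60
step 2: join B via hash
    card(P join B) = 60*250/(60) = 250
    cost = 60 + 2*250*8 + 60 = 4120
step 3: join C via hash
    card(P join C) = 250*400/(2) = 50000
    cost = 4120 + 2*400*9 + 250 = 11570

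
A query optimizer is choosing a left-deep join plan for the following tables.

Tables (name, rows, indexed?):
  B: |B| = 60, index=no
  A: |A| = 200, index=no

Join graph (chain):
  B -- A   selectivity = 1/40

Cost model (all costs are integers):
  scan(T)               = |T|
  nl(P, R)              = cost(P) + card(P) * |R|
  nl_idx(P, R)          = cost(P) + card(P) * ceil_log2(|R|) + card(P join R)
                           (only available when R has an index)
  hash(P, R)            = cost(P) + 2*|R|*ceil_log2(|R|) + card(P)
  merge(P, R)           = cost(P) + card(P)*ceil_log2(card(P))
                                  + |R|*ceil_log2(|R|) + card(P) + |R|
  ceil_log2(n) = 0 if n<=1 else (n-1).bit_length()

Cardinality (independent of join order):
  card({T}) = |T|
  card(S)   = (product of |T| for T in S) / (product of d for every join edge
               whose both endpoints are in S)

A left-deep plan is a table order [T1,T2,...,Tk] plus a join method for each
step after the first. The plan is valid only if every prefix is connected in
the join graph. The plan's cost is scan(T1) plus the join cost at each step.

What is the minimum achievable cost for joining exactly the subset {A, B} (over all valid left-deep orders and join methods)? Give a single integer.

1120

Selinger DP over subsets of {A,B}:
  {B}: scan cost=60, card=60
  {A}: scan cost=200, card=200
  {AB}: card=300; try (B,hash)→1120, (A,merge)→2280, (B,merge)→2420, (A,hash)→3320, (A,nl)→12060, (B,nl)→12200; best=1120 via (B,hash)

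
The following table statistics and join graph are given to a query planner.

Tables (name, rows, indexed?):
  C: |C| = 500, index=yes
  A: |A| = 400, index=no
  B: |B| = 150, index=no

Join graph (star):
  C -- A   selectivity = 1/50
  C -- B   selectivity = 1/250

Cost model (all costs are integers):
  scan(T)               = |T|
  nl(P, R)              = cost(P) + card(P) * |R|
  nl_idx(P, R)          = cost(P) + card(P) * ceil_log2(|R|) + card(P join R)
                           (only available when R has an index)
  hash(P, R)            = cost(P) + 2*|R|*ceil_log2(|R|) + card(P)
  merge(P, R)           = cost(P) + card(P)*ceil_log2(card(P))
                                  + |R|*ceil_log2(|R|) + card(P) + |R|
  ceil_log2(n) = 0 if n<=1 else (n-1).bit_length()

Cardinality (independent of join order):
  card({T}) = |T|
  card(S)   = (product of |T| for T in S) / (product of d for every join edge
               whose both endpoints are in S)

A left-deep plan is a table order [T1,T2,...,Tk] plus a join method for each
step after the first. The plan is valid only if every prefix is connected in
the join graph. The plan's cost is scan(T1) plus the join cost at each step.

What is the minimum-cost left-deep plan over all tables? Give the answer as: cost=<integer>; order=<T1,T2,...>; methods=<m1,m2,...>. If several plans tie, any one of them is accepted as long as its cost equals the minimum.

cost=8800; order=B,C,A; methods=nl_idx,merge

Selinger DP (subsets sized 1..n):
  {C}: scan cost=500, card=500
  {A}: scan cost=400, card=400
  {B}: scan cost=150, card=150
  {AC}: card=4000; try (C,nl_idx)→8000, (A,hash)→8200, (C,merge)→9400, (A,merge)→9500, (C,hash)→9800, (C,nl)→200400 …(+1); best=8000 via (C,nl_idx)
  {BC}: card=300; try (C,nl_idx)→1800, (B,hash)→3400, (C,merge)→6500, (B,merge)→6850, (C,hash)→9300, (C,nl)→75150 …(+1); best=1800 via (C,nl_idx)
  {ABC}: card=2400; try (A,merge)→8800, (A,hash)→9300, (B,hash)→14400, (B,merge)→61350, (A,nl)→121800, (B,nl)→608000; best=8800 via (A,merge)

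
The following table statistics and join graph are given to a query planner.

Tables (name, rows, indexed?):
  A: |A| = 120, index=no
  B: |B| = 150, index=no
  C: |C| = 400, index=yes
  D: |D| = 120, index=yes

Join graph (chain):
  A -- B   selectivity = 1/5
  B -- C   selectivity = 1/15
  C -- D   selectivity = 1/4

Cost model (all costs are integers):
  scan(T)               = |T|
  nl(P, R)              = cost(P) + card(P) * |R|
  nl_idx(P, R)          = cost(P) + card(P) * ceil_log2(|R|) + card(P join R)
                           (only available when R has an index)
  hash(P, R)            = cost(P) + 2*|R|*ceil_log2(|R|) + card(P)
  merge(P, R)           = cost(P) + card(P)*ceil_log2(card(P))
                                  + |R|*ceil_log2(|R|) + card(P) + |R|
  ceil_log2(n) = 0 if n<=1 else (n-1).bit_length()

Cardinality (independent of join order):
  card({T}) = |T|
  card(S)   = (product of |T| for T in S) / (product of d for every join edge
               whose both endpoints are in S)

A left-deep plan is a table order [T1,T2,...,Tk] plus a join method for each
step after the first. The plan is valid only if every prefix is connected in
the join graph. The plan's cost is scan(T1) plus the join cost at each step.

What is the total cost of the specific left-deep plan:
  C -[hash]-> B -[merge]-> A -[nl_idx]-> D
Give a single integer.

step 1: scan C: cost=400, card=400
step 2: join B via hash
    card(P join B) = 400*150/(15) = 4000
    cost = 400 + 2*150*8 + 400 = 3200
step 3: join A via merge
    card(P join A) = 4000*120/(5) = 96000
    cost = 3200 + 4000*12 + 120*7 + 4000 + 120 = 56160
step 4: join D via nl_idx
    card(P join D) = 96000*120/(4) = 2880000
    cost = 56160 + 96000*7 + 2880000 = 3608160

3608160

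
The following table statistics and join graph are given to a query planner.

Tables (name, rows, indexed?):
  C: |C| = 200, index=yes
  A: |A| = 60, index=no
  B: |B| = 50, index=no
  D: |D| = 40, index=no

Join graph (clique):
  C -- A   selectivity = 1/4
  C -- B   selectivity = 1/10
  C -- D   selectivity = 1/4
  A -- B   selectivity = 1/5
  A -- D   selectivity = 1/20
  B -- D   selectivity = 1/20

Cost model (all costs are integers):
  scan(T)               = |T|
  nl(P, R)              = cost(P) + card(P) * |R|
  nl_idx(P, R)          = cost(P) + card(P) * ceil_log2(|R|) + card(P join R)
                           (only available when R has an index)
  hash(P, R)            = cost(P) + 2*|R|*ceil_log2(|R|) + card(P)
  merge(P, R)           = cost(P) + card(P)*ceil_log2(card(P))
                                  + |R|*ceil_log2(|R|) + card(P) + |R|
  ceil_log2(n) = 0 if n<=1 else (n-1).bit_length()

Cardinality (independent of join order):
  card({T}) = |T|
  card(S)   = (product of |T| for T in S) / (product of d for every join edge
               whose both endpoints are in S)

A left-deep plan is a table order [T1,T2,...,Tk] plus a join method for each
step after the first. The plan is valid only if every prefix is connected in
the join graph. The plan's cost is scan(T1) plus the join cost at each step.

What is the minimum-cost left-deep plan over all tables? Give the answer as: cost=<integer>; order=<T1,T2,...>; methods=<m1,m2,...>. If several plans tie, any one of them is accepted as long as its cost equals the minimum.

Selinger DP (subsets sized 1..n):
  {C}: scan cost=200, card=200
  {A}: scan cost=60, card=60
  {B}: scan cost=50, card=50
  {D}: scan cost=40, card=40
  {AC}: card=3000; try (A,hash)→1120, (C,merge)→2280, (A,merge)→2420, (C,hash)→3320, (C,nl_idx)→3540, (C,nl)→12060 …(+1); best=1120 via (A,hash)
  {BC}: card=1000; try (B,hash)→1000, (C,nl_idx)→1450, (C,merge)→2200, (B,merge)→2350, (C,hash)→3300, (C,nl)→10050 …(+1); best=1000 via (B,hash)
  {CD}: card=2000; try (D,hash)→880, (C,merge)→2120, (D,merge)→2280, (C,nl_idx)→2360, (C,hash)→3280, (C,nl)→8040 …(+1); best=880 via (D,hash)
  {AB}: card=600; try (B,hash)→720, (A,hash)→820, (A,merge)→820, (B,merge)→830, (A,nl)→3050, (B,nl)→3060; best=720 via (B,hash)
  {AD}: card=120; try (D,hash)→600, (A,merge)→740, (D,merge)→760, (A,hash)→800, (A,nl)→2440, (D,nl)→2460; best=600 via (D,hash)
  {BD}: card=100; try (D,hash)→580, (B,merge)→670, (D,merge)→680, (B,hash)→680, (B,nl)→2040, (D,nl)→2050; best=580 via (D,hash)
  {ABC}: card=3000; try (A,hash)→2720, (C,hash)→4520, (B,hash)→4720, (C,nl_idx)→8520, (C,merge)→9120, (A,merge)→12420 …(+4); best=2720 via (A,hash)
  {ACD}: card=1500; try (C,nl_idx)→3060, (C,merge)→3360, (A,hash)→3600, (C,hash)→3920, (D,hash)→4600, (C,nl)→24600 …(+4); best=3060 via (C,nl_idx)
  {BCD}: card=500; try (C,nl_idx)→1880, (D,hash)→2480, (C,merge)→3180, (B,hash)→3480, (C,hash)→3880, (D,merge)→12280 …(+4); best=1880 via (C,nl_idx)
  {ABD}: card=60; try (B,hash)→1320, (A,hash)→1400, (D,hash)→1800, (A,merge)→1800, (B,merge)→1910, (A,nl)→6580 …(+3); best=1320 via (B,hash)
  {ABCD}: card=75; try (C,nl_idx)→1875, (A,hash)→3100, (C,merge)→3540, (C,hash)→4580, (B,hash)→5160, (D,hash)→6200 …(+7); best=1875 via (C,nl_idx)

cost=1875; order=A,D,B,C; methods=hash,hash,nl_idx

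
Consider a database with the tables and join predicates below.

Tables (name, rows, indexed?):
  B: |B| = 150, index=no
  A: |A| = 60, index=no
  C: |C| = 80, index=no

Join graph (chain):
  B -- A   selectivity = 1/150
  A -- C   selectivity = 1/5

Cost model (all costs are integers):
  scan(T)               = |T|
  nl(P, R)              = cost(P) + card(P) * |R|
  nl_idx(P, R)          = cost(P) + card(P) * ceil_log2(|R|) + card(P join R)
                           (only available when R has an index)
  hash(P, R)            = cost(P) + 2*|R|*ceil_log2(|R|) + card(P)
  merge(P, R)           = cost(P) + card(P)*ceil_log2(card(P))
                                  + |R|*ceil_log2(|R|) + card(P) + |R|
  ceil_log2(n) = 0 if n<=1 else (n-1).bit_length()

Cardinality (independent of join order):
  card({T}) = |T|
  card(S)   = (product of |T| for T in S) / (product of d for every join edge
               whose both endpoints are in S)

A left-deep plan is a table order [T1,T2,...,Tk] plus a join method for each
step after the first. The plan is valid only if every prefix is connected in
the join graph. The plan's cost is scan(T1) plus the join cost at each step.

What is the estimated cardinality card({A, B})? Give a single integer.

60

Tables in S: A(60), B(150)
Edges inside S: B-A(d=150)
numerator = 60 * 150 = 9000
denominator = 150 = 150
card(S) = 9000 / 150 = 60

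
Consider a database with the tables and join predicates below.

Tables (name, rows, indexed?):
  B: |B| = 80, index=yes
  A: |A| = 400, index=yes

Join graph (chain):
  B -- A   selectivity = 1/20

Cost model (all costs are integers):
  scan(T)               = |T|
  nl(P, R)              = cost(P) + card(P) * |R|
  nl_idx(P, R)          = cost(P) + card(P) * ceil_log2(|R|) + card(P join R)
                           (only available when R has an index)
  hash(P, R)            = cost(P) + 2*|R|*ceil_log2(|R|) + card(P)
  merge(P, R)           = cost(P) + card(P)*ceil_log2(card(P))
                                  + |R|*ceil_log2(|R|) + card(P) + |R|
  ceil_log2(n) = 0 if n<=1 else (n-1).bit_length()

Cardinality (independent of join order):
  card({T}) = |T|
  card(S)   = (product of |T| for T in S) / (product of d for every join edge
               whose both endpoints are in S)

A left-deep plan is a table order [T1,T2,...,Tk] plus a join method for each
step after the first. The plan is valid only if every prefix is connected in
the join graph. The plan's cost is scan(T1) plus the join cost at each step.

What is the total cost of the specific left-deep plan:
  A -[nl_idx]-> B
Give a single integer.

4800

step 1: scan A: cost=400, card=400
step 2: join B via nl_idx
    card(P join B) = 400*80/(20) = 1600
    cost = 400 + 400*7 + 1600 = 4800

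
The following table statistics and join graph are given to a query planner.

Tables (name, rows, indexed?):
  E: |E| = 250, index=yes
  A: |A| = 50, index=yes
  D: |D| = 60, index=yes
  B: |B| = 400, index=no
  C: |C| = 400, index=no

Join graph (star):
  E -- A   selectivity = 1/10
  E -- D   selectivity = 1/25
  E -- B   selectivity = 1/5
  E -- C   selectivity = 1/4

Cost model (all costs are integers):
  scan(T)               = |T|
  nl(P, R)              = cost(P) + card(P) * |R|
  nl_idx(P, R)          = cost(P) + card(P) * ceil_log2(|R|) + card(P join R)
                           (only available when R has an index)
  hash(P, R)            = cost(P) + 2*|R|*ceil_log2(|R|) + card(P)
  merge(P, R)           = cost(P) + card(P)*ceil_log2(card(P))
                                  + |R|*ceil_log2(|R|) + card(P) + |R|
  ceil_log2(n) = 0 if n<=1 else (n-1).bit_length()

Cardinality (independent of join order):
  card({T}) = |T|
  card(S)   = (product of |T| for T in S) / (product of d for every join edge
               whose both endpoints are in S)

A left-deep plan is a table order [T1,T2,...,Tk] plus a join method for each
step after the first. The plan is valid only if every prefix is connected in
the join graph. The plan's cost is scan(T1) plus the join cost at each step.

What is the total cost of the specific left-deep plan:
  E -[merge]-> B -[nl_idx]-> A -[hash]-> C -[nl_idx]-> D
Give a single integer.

step 1: scan E: cost=250, card=250
step 2: join B via merge
    card(P join B) = 250*400/(5) = 20000
    cost = 250 + 250*8 + 400*9 + 250 + 400 = 6500
step 3: join A via nl_idx
    card(P join A) = 20000*50/(10) = 100000
    cost = 6500 + 20000*6 + 100000 = 226500
step 4: join C via hash
    card(P join C) = 100000*400/(4) = 10000000
    cost = 226500 + 2*400*9 + 100000 = 333700
step 5: join D via nl_idx
    card(P join D) = 10000000*60/(25) = 24000000
    cost = 333700 + 10000000*6 + 24000000 = 84333700

84333700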